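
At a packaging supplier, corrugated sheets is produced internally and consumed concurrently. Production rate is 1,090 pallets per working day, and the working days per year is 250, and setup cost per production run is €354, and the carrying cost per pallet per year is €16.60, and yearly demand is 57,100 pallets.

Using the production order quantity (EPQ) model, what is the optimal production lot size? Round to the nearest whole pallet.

d = 57,100/250 = 228.4000 pallets/day;  effective holding cost H(1 − d/p) = 16.6·(1 − 228.4000/1090) = 13.12161
Q* = √(2DS / H_eff) = √(2·57,100·354 / 13.12161) ≈ 1,755.26

1,755 pallets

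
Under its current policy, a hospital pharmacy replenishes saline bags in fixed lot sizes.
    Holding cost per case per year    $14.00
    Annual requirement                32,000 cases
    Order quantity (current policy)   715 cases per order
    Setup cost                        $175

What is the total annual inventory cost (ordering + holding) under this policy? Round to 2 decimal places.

Ordering: D/Q × S = 32,000/715 × $175 = $7,832.17
Holding:  Q/2 × H = 715/2 × $14 = $5,005.00
Total = $7,832.17 + $5,005.00 = $12,837.17

$12,837.17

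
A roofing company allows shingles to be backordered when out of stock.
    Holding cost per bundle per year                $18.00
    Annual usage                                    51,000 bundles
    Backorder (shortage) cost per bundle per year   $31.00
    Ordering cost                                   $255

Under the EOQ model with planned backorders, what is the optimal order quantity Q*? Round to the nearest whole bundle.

1,511 bundles

Basic EOQ = √(2·51,000·255/18) = 1,202.082
Backorder adjustment √((H+b)/b) = √((18+31)/31) = 1.2572
Q* = 1,202.082 × 1.2572 ≈ 1,511.30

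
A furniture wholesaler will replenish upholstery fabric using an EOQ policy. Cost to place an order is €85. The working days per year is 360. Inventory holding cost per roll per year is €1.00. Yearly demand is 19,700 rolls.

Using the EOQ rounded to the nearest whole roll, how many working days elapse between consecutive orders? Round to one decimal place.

EOQ = √(2DS/H) = √(2 × 19,700 × 85 / 1)
    = √(3,349,000.00) ≈ 1,830.03 → Q = 1,830 rolls
T = Q/D × 360 days = 1,830/19,700 × 360 = 33.442 days

33.4 days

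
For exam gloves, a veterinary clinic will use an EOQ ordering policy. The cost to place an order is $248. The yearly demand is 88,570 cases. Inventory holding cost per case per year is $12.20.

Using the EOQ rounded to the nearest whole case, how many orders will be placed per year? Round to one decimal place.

Optimal lot size Q* = (2 × 88,570 × $248 / $12.2)^½ ≈ 1,897.60 → Q = 1,898
N = D/Q = 88,570/1,898 ≈ 46.665 orders/yr

46.7 orders per year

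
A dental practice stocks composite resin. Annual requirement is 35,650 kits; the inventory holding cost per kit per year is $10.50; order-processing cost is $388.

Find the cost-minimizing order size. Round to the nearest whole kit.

1,623 kits

EOQ = √(2DS/H) = √(2 × 35,650 × 388 / 10.5)
    = √(2,634,704.76) ≈ 1,623.18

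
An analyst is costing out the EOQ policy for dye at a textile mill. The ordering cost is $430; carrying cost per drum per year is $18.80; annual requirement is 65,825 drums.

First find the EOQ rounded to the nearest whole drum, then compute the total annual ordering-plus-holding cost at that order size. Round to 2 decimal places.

2DS/H = 2·65,825·430/18.8 = 3,011,143.62
EOQ = √3,011,143.62 ≈ 1,735.26 → Q = 1,735 drums
Orders/yr = 65,825/1,735 = 37.939; ordering cost = 37.939 × $430 = $16,313.98
Average inventory = 1,735/2 = 867.5; holding cost = 867.5 × $18.8 = $16,309.00
Total = $16,313.98 + $16,309.00 = $32,622.98

$32,622.98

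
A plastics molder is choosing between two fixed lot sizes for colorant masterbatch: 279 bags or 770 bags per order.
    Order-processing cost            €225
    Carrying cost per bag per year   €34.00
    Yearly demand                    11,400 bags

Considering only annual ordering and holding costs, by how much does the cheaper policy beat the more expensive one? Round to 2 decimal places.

Annual cost at Q: ordering D·S/Q plus holding Q·H/2.
TC(279) = (11,400/279)×225 + (279/2)×34 = €13,936.55
TC(770) = (11,400/770)×225 + (770/2)×34 = €16,421.17
Cheaper: Q = 279.  Difference = €2,484.62

€2,484.62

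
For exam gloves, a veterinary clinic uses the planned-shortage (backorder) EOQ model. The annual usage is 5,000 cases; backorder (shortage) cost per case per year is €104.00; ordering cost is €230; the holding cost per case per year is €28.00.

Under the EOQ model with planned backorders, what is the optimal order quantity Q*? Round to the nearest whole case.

Basic EOQ = √(2·5,000·230/28) = 286.606
Backorder adjustment √((H+b)/b) = √((28+104)/104) = 1.1266
Q* = 286.606 × 1.1266 ≈ 322.89

323 cases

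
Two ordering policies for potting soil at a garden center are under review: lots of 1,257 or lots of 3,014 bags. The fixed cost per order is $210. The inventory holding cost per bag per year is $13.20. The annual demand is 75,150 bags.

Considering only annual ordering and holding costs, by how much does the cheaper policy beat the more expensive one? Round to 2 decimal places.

TC(Q) = (D/Q)S + (Q/2)H
TC(1,257) = (75,150/1,257)×210 + (1,257/2)×13.2 = $20,851.09
TC(3,014) = (75,150/3,014)×210 + (3,014/2)×13.2 = $25,128.47
Cheaper: Q = 1,257.  Difference = $4,277.37

$4,277.37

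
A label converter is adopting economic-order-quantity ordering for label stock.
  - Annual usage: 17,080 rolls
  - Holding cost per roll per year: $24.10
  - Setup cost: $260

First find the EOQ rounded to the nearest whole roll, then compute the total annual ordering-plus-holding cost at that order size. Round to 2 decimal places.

Optimal lot size Q* = (2 × 17,080 × $260 / $24.1)^½ ≈ 607.07 → Q = 607 rolls
Ordering: D/Q × S = 17,080/607 × $260 = $7,315.98
Holding:  Q/2 × H = 607/2 × $24.1 = $7,314.35
Total = $7,315.98 + $7,314.35 = $14,630.33

$14,630.33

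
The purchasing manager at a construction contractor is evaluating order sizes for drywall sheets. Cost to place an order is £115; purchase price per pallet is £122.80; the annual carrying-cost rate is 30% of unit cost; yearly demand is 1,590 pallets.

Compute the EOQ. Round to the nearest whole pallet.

Holding cost per pallet per year: H = 30% × £122.8 = £36.8400
Optimal lot size Q* = (2 × 1,590 × £115 / £36.84)^½ ≈ 99.63

100 pallets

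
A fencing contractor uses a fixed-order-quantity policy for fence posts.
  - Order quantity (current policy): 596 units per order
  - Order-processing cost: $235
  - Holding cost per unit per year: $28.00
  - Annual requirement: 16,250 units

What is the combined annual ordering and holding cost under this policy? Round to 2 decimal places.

Orders/yr = 16,250/596 = 27.265; ordering cost = 27.265 × $235 = $6,407.30
Average inventory = 596/2 = 298; holding cost = 298 × $28 = $8,344.00
Total = $6,407.30 + $8,344.00 = $14,751.30

$14,751.30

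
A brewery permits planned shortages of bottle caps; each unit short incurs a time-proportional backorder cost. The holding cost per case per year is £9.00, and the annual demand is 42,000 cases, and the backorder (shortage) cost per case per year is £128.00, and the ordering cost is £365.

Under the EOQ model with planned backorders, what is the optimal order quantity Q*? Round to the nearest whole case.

1,910 cases

Basic EOQ = √(2·42,000·365/9) = 1,845.716
Backorder adjustment √((H+b)/b) = √((9+128)/128) = 1.0346
Q* = 1,845.716 × 1.0346 ≈ 1,909.50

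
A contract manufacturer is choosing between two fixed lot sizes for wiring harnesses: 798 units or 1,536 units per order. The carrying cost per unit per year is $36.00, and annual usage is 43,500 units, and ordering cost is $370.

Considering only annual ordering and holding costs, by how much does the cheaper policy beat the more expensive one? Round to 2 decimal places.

Annual cost at Q: ordering D·S/Q plus holding Q·H/2.
TC(798) = (43,500/798)×370 + (798/2)×36 = $34,533.17
TC(1,536) = (43,500/1,536)×370 + (1,536/2)×36 = $38,126.52
Lots of 798 are cheaper by $3,593.34.

$3,593.34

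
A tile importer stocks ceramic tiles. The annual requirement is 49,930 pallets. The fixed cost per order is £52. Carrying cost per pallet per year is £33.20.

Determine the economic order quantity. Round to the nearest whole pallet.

2DS/H = 2·49,930·52/33.2 = 156,407.23
EOQ = √156,407.23 ≈ 395.48

395 pallets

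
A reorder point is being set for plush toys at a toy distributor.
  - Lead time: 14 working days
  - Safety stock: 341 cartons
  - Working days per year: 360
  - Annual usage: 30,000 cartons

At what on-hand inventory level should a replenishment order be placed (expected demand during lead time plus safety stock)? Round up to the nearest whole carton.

1,508 cartons

Daily demand d = 30,000 / 360 = 83.333 cartons/day
Demand during lead time = 83.333 × 14 = 1,166.67
Reorder point = 1,166.67 + 341 = 1,507.67 → round up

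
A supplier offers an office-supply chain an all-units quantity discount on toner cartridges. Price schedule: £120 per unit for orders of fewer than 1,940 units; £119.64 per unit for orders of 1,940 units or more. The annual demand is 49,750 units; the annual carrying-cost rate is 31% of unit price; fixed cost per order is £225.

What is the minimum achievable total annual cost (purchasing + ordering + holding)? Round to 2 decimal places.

£5,993,835.72

H₁ = 31%×£120 = £37.2000;  H₂ = 31%×£119.64 = £37.0884
EOQ₁ = √(2×49,750×225/37.2000) = 775.77  (< 1,940, feasible at tier 1)
EOQ₂ = √(2×49,750×225/37.0884) = 776.93  (< 1,940 → use Q = 1,940 at tier-2 price)
TC(tier 1 (EOQ₁), Q≈775.8) = £5,998,858.53
TC(tier 2, Q≈1,940.0) = £5,993,835.72
Minimum at tier 2: £5,993,835.72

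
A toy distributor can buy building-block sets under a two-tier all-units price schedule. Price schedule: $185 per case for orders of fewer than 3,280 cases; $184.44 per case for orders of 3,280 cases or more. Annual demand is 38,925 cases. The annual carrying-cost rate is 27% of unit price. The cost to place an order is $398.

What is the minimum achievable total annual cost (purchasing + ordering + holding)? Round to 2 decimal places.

H₁ = 27%×$185 = $49.9500;  H₂ = 27%×$184.44 = $49.7988
EOQ₁ = √(2×38,925×398/49.9500) = 787.60  (< 3,280, feasible at tier 1)
EOQ₂ = √(2×38,925×398/49.7988) = 788.79  (< 3,280 → use Q = 3,280 at tier-2 price)
TC(tier 1 (EOQ₁), Q≈787.6) = $7,240,465.38
TC(tier 2, Q≈3,280.0) = $7,265,720.25
Minimum at tier 1 (EOQ₁): $7,240,465.38

$7,240,465.38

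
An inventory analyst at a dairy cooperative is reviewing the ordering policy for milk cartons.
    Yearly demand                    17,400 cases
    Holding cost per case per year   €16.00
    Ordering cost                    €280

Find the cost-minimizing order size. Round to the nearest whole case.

780 cases

Optimal lot size Q* = (2 × 17,400 × €280 / €16)^½ ≈ 780.38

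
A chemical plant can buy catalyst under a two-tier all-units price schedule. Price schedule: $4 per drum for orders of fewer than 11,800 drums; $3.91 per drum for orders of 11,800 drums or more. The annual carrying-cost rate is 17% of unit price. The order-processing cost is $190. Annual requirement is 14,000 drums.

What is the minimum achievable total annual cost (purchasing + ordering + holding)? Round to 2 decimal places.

$57,902.00

H₁ = 17%×$4 = $0.6800;  H₂ = 17%×$3.91 = $0.6647
EOQ₁ = √(2×14,000×190/0.6800) = 2,797.06  (< 11,800, feasible at tier 1)
EOQ₂ = √(2×14,000×190/0.6647) = 2,829.07  (< 11,800 → use Q = 11,800 at tier-2 price)
TC(tier 1 (EOQ₁), Q≈2,797.1) = $57,902.00
TC(tier 2, Q≈11,800.0) = $58,887.15
Minimum at tier 1 (EOQ₁): $57,902.00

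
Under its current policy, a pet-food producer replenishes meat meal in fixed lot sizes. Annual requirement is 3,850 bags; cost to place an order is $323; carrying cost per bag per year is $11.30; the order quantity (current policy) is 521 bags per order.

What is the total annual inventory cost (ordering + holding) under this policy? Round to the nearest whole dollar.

Ordering: D/Q × S = 3,850/521 × $323 = $2,386.85
Holding:  Q/2 × H = 521/2 × $11.3 = $2,943.65
Total = $2,386.85 + $2,943.65 = $5,330.50

$5,331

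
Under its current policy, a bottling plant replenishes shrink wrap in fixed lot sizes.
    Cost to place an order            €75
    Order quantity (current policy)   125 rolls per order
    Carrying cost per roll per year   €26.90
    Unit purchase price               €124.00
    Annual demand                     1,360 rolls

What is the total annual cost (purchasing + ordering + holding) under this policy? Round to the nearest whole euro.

€171,137

Annual ordering cost = (D/Q)·S = (1,360/125) × 75 = €816.00
Annual holding cost  = (Q/2)·H = (125/2) × 26.9 = €1,681.25
Purchase cost = D·C = 1,360 × 124 = €168,640.00
Total = €816.00 + €1,681.25 + €168,640.00 = €171,137.25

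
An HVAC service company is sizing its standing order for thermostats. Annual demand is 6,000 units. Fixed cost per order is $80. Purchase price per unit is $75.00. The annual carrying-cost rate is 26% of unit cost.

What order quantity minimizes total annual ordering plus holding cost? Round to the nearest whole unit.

Carrying cost H = $75 × 26% = $19.5000/unit/yr
EOQ = √(2DS/H) = √(2 × 6,000 × 80 / 19.5)
    = √(49,230.77) ≈ 221.88

222 units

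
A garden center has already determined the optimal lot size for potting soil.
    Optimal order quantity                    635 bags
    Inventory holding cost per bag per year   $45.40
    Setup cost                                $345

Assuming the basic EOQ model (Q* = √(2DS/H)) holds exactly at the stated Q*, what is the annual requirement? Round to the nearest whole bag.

26,531 bags per year

Since Q* = (2DS/H)^½, squaring gives Q*²·H = 2DS.
D = Q²H / (2S) = 635² × 45.4 / (2 × 345) = 26,531.04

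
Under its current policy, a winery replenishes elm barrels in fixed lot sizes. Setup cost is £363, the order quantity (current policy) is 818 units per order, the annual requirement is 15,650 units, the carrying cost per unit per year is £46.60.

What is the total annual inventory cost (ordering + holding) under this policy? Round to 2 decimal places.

£26,004.33

Orders/yr = 15,650/818 = 19.132; ordering cost = 19.132 × £363 = £6,944.93
Average inventory = 818/2 = 409; holding cost = 409 × £46.6 = £19,059.40
Total = £6,944.93 + £19,059.40 = £26,004.33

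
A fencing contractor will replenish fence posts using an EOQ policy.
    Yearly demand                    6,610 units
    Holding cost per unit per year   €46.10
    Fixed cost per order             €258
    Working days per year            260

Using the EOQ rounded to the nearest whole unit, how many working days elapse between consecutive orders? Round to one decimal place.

10.7 days

2DS/H = 2·6,610·258/46.1 = 73,986.12
EOQ = √73,986.12 ≈ 272.00 → Q = 272 units
T = Q/D × 260 days = 272/6,610 × 260 = 10.699 days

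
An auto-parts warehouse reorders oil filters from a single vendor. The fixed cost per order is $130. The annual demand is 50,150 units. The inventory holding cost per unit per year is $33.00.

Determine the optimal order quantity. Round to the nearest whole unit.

629 units

EOQ = √(2DS/H) = √(2 × 50,150 × 130 / 33)
    = √(395,121.21) ≈ 628.59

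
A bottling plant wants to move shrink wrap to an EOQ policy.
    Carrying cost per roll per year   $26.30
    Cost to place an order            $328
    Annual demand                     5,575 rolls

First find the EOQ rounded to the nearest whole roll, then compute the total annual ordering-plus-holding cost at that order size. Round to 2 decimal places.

Q* = √(2·D·S / H) = √(2·5,575·328 / 26.3) = √139,057.0 ≈ 372.90 → Q = 373 rolls
Orders/yr = 5,575/373 = 14.946; ordering cost = 14.946 × $328 = $4,902.41
Average inventory = 373/2 = 186.5; holding cost = 186.5 × $26.3 = $4,904.95
Total = $4,902.41 + $4,904.95 = $9,807.36

$9,807.36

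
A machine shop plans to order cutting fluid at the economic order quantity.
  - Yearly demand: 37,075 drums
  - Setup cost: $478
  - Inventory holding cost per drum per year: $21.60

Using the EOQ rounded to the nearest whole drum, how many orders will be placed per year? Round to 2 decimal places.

28.94 orders per year

Q* = √(2·D·S / H) = √(2·37,075·478 / 21.6) = √1,640,912.0 ≈ 1,280.98 → Q = 1,281
N = D/Q = 37,075/1,281 ≈ 28.942 orders/yr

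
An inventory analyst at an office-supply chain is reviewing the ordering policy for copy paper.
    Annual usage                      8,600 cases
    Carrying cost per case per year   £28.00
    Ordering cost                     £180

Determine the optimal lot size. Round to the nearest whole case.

2DS/H = 2·8,600·180/28 = 110,571.43
EOQ = √110,571.43 ≈ 332.52

333 cases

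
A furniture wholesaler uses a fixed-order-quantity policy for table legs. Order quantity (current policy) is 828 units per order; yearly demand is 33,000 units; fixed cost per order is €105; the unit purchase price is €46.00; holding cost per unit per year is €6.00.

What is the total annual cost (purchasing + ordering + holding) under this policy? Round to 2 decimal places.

Orders/yr = 33,000/828 = 39.855; ordering cost = 39.855 × €105 = €4,184.78
Average inventory = 828/2 = 414; holding cost = 414 × €6 = €2,484.00
Purchase cost = D·C = 33,000 × 46 = €1,518,000.00
Total = €4,184.78 + €2,484.00 + €1,518,000.00 = €1,524,668.78

€1,524,668.78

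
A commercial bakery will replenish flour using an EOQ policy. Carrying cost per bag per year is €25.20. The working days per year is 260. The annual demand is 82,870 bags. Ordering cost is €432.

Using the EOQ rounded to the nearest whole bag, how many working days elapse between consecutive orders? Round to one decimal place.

5.3 days

Optimal lot size Q* = (2 × 82,870 × €432 / €25.2)^½ ≈ 1,685.60 → Q = 1,686 bags
Cycle time = (working days × Q)/D = (260 × 1,686) / 82,870 = 5.290 days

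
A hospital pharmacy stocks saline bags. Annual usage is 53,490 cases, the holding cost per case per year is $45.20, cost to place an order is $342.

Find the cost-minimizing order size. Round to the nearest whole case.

900 cases

Q* = √(2·D·S / H) = √(2·53,490·342 / 45.2) = √809,450.4 ≈ 899.69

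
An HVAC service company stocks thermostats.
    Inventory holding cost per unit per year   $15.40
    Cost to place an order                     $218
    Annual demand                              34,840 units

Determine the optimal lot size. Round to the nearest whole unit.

993 units

Optimal lot size Q* = (2 × 34,840 × $218 / $15.4)^½ ≈ 993.17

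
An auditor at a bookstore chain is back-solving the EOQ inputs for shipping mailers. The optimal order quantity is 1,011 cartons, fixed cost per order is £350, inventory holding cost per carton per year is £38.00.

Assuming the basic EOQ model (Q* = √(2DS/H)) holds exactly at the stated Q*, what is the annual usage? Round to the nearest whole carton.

55,487 cartons per year

Since Q* = (2DS/H)^½, squaring gives Q*²·H = 2DS.
D = Q²H / (2S) = 1,011² × 38 / (2 × 350) = 55,486.57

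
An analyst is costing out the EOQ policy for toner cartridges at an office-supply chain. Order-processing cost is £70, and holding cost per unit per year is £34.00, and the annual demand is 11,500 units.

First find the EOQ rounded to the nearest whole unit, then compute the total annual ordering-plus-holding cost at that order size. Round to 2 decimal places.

£7,398.66

Q* = √(2·D·S / H) = √(2·11,500·70 / 34) = √47,352.9 ≈ 217.61 → Q = 218 units
Ordering: D/Q × S = 11,500/218 × £70 = £3,692.66
Holding:  Q/2 × H = 218/2 × £34 = £3,706.00
Total = £3,692.66 + £3,706.00 = £7,398.66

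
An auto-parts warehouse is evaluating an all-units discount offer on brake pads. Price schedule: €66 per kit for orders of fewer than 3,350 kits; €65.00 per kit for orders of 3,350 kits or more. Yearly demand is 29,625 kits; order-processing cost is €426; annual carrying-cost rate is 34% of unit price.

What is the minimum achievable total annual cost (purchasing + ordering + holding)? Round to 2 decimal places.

H₁ = 34%×€66 = €22.4400;  H₂ = 34%×€65.00 = €22.1000
EOQ₁ = √(2×29,625×426/22.4400) = 1,060.57  (< 3,350, feasible at tier 1)
EOQ₂ = √(2×29,625×426/22.1000) = 1,068.69  (< 3,350 → use Q = 3,350 at tier-2 price)
TC(tier 1 (EOQ₁), Q≈1,060.6) = €1,979,049.09
TC(tier 2, Q≈3,350.0) = €1,966,409.74
Minimum at tier 2: €1,966,409.74

€1,966,409.74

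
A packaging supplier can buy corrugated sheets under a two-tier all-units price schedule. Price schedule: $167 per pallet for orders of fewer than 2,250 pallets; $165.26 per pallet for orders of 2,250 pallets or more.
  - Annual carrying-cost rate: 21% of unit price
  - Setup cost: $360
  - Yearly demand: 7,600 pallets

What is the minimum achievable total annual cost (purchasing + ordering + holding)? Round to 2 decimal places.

$1,283,052.91

H₁ = 21%×$167 = $35.0700;  H₂ = 21%×$165.26 = $34.7046
EOQ₁ = √(2×7,600×360/35.0700) = 395.01  (< 2,250, feasible at tier 1)
EOQ₂ = √(2×7,600×360/34.7046) = 397.08  (< 2,250 → use Q = 2,250 at tier-2 price)
TC(tier 1 (EOQ₁), Q≈395.0) = $1,283,052.91
TC(tier 2, Q≈2,250.0) = $1,296,234.68
Minimum at tier 1 (EOQ₁): $1,283,052.91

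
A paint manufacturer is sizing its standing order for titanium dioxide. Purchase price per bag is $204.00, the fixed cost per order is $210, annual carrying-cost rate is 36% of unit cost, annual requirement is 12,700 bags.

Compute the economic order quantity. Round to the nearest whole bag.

H = i·C = 0.36 × $204 = $73.4400 per bag-year
2DS/H = 2·12,700·210/73.44 = 72,630.72
EOQ = √72,630.72 ≈ 269.50

270 bags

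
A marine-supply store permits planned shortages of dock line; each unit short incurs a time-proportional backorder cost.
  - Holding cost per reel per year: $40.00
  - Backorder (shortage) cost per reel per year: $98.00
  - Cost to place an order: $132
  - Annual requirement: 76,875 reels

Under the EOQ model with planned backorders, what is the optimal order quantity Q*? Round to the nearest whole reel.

845 reels

Q* = √(2DS/H) · √((H + b)/b)
   = √(2 × 76,875 × 132 / 40) · √((40 + 98) / 98)
   = 712.303 × 1.1867 ≈ 845.26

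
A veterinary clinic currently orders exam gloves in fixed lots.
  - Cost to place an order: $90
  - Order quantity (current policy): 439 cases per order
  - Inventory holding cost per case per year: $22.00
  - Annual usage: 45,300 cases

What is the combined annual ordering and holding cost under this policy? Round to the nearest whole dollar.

Orders/yr = 45,300/439 = 103.189; ordering cost = 103.189 × $90 = $9,287.02
Average inventory = 439/2 = 219.5; holding cost = 219.5 × $22 = $4,829.00
Total = $9,287.02 + $4,829.00 = $14,116.02

$14,116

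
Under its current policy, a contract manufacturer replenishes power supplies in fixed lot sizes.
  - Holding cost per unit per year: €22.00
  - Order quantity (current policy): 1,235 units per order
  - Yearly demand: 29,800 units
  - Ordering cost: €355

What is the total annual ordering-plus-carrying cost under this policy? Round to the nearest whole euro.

€22,151

Annual ordering cost = (D/Q)·S = (29,800/1,235) × 355 = €8,565.99
Annual holding cost  = (Q/2)·H = (1,235/2) × 22 = €13,585.00
Total = €8,565.99 + €13,585.00 = €22,150.99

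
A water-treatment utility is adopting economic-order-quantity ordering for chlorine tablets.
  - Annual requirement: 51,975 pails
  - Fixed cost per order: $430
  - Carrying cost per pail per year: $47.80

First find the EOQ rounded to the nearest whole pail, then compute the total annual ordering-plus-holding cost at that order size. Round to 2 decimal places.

EOQ = √(2DS/H) = √(2 × 51,975 × 430 / 47.8)
    = √(935,115.06) ≈ 967.01 → Q = 967 pails
Ordering: D/Q × S = 51,975/967 × $430 = $23,111.94
Holding:  Q/2 × H = 967/2 × $47.8 = $23,111.30
Total = $23,111.94 + $23,111.30 = $46,223.24

$46,223.24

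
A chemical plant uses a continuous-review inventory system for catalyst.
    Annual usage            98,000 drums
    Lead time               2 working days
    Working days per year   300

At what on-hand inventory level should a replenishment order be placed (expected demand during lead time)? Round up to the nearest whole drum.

Daily demand d = 98,000 / 300 = 326.667 drums/day
Demand during lead time = 326.667 × 2 = 653.33
Reorder point = 653.33 → round up

654 drums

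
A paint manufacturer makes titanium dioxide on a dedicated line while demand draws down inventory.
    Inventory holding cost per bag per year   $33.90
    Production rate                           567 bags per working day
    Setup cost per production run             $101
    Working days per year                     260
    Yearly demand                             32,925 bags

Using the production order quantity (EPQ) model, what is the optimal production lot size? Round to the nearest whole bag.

503 bags

Daily demand d = 32,925/260 = 126.635; p = 567; 1 − d/p = 0.77666
EPQ = √(2DS / (H(1 − d/p)))
    = √(2 × 32,925 × 101 / (33.9 × 0.77666)) ≈ 502.60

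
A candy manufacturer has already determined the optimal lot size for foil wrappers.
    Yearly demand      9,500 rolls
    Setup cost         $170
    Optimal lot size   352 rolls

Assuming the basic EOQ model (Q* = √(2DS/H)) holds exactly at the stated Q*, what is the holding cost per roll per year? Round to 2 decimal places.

$26.07

EOQ relation: Q² = 2DS/H, so rearrange for the unknown.
H = 2DS / Q² = 2 × 9,500 × 170 / 352² = 26.0686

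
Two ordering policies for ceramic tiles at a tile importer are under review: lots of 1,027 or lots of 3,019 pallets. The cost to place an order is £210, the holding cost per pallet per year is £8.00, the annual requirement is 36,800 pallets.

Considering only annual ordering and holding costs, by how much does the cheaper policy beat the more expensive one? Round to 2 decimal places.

£3,002.96

For each Q, cost = (D/Q)·S + (Q/2)·H.
TC(1,027) = (36,800/1,027)×210 + (1,027/2)×8 = £11,632.83
TC(3,019) = (36,800/3,019)×210 + (3,019/2)×8 = £14,635.79
Cheaper: Q = 1,027.  Difference = £3,002.96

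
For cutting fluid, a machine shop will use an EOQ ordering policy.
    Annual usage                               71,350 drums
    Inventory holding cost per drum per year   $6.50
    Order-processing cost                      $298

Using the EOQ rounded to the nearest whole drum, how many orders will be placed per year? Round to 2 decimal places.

27.89 orders per year

Q* = √(2·D·S / H) = √(2·71,350·298 / 6.5) = √6,542,246.2 ≈ 2,557.78 → Q = 2,558
Orders per year = D/Q = 71,350 / 2,558 = 27.893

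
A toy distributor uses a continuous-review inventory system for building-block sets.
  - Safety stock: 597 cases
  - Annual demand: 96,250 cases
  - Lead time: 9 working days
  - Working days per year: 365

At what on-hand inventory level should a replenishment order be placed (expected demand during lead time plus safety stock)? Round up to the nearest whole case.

2,971 cases

Daily demand d = 96,250 / 365 = 263.699 cases/day
Demand during lead time = 263.699 × 9 = 2,373.29
Reorder point = 2,373.29 + 597 = 2,970.29 → round up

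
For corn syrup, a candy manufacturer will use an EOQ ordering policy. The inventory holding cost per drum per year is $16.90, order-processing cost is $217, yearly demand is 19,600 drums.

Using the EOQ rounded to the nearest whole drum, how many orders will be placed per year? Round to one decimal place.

EOQ = √(2DS/H) = √(2 × 19,600 × 217 / 16.9)
    = √(503,337.28) ≈ 709.46 → Q = 709
N = D/Q = 19,600/709 ≈ 27.645 orders/yr

27.6 orders per year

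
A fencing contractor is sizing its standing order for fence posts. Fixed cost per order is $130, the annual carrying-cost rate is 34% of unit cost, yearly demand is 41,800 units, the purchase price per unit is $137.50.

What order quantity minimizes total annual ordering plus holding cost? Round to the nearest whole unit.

H = i·C = 0.34 × $137.5 = $46.7500 per unit-year
Q* = √(2·D·S / H) = √(2·41,800·130 / 46.75) = √232,470.6 ≈ 482.15

482 units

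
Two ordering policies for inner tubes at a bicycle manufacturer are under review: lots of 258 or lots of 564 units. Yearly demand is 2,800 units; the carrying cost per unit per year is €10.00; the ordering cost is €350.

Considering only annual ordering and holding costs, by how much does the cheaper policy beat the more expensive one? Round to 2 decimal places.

TC(Q) = (D/Q)S + (Q/2)H
TC(258) = (2,800/258)×350 + (258/2)×10 = €5,088.45
TC(564) = (2,800/564)×350 + (564/2)×10 = €4,557.59
|ΔTC| = |€5,088.45 − €4,557.59| = €530.86

€530.86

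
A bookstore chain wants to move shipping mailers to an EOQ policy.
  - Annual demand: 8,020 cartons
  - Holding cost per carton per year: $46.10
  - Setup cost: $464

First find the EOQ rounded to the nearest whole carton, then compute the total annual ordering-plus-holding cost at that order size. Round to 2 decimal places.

$18,523.02

Optimal lot size Q* = (2 × 8,020 × $464 / $46.1)^½ ≈ 401.80 → Q = 402 cartons
Annual ordering cost = (D/Q)·S = (8,020/402) × 464 = $9,256.92
Annual holding cost  = (Q/2)·H = (402/2) × 46.1 = $9,266.10
Total = $9,256.92 + $9,266.10 = $18,523.02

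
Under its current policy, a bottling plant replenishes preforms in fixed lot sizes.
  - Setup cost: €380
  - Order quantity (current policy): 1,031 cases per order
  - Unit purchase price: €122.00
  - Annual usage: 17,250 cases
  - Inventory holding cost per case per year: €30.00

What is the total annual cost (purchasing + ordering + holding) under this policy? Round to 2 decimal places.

Ordering: D/Q × S = 17,250/1,031 × €380 = €6,357.90
Holding:  Q/2 × H = 1,031/2 × €30 = €15,465.00
Purchase cost = D·C = 17,250 × 122 = €2,104,500.00
Total = €6,357.90 + €15,465.00 + €2,104,500.00 = €2,126,322.90

€2,126,322.90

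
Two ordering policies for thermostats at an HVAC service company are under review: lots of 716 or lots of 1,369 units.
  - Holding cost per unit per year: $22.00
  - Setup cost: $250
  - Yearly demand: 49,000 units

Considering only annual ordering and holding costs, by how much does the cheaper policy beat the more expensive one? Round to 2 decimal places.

$977.80

For each Q, cost = (D/Q)·S + (Q/2)·H.
TC(716) = (49,000/716)×250 + (716/2)×22 = $24,984.94
TC(1,369) = (49,000/1,369)×250 + (1,369/2)×22 = $24,007.14
|ΔTC| = |$24,984.94 − $24,007.14| = $977.80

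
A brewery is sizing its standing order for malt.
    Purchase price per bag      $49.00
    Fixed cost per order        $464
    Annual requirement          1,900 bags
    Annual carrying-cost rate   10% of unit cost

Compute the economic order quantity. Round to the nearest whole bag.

Holding cost per bag per year: H = 10% × $49 = $4.9000
EOQ = √(2DS/H) = √(2 × 1,900 × 464 / 4.9)
    = √(359,836.73) ≈ 599.86

600 bags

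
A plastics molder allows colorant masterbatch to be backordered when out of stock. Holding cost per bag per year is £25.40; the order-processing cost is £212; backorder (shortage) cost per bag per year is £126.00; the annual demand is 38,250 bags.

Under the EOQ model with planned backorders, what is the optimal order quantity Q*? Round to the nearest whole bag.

876 bags

Basic EOQ = √(2·38,250·212/25.4) = 799.064
Backorder adjustment √((H+b)/b) = √((25.4+126)/126) = 1.0962
Q* = 799.064 × 1.0962 ≈ 875.91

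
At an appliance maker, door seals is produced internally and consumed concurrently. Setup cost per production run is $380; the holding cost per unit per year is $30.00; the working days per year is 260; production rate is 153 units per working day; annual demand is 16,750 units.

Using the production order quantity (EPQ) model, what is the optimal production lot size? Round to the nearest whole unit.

856 units

Daily demand d = 16,750/260 = 64.423; p = 153; 1 − d/p = 0.57893
EPQ = √(2DS / (H(1 − d/p)))
    = √(2 × 16,750 × 380 / (30 × 0.57893)) ≈ 856.13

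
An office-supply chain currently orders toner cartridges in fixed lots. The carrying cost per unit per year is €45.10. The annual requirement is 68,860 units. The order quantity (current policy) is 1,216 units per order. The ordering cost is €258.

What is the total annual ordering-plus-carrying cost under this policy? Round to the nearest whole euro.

Orders/yr = 68,860/1,216 = 56.628; ordering cost = 56.628 × €258 = €14,610.10
Average inventory = 1,216/2 = 608; holding cost = 608 × €45.1 = €27,420.80
Total = €14,610.10 + €27,420.80 = €42,030.90

€42,031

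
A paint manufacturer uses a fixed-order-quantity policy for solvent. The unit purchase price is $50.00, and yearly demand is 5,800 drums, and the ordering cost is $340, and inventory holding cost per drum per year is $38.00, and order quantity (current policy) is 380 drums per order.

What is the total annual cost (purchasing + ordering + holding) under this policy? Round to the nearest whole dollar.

$302,409

Annual ordering cost = (D/Q)·S = (5,800/380) × 340 = $5,189.47
Annual holding cost  = (Q/2)·H = (380/2) × 38 = $7,220.00
Purchase cost = D·C = 5,800 × 50 = $290,000.00
Total = $5,189.47 + $7,220.00 + $290,000.00 = $302,409.47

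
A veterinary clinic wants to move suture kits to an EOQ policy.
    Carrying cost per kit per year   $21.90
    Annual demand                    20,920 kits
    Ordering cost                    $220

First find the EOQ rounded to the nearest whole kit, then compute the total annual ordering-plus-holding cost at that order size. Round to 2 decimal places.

$14,198.07

EOQ = √(2DS/H) = √(2 × 20,920 × 220 / 21.9)
    = √(420,310.50) ≈ 648.31 → Q = 648 kits
Ordering: D/Q × S = 20,920/648 × $220 = $7,102.47
Holding:  Q/2 × H = 648/2 × $21.9 = $7,095.60
Total = $7,102.47 + $7,095.60 = $14,198.07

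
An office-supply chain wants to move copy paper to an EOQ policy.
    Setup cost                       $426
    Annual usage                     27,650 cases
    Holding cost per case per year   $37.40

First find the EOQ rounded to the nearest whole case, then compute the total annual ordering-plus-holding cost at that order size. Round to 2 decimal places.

$29,682.69

Q* = √(2·D·S / H) = √(2·27,650·426 / 37.4) = √629,887.7 ≈ 793.65 → Q = 794 cases
Annual ordering cost = (D/Q)·S = (27,650/794) × 426 = $14,834.89
Annual holding cost  = (Q/2)·H = (794/2) × 37.4 = $14,847.80
Total = $14,834.89 + $14,847.80 = $29,682.69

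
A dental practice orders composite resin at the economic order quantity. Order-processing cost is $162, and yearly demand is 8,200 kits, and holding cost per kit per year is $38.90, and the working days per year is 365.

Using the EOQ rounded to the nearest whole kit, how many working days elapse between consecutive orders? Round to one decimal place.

11.6 days

Q* = √(2·D·S / H) = √(2·8,200·162 / 38.9) = √68,298.2 ≈ 261.34 → Q = 261 kits
Days between orders = 365 / (D/Q) = 365 / 31.418 ≈ 11.618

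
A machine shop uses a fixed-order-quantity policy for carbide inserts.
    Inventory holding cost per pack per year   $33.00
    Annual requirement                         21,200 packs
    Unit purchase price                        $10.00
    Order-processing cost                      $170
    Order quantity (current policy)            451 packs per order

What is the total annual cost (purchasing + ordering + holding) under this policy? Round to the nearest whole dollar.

Ordering: D/Q × S = 21,200/451 × $170 = $7,991.13
Holding:  Q/2 × H = 451/2 × $33 = $7,441.50
Purchase cost = D·C = 21,200 × 10 = $212,000.00
Total = $7,991.13 + $7,441.50 + $212,000.00 = $227,432.63

$227,433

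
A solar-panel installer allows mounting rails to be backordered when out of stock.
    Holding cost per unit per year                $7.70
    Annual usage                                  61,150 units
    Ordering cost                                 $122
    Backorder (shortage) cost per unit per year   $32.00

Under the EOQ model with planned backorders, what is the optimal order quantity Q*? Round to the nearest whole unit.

Basic EOQ = √(2·61,150·122/7.7) = 1,392.027
Backorder adjustment √((H+b)/b) = √((7.7+32)/32) = 1.1138
Q* = 1,392.027 × 1.1138 ≈ 1,550.49

1,550 units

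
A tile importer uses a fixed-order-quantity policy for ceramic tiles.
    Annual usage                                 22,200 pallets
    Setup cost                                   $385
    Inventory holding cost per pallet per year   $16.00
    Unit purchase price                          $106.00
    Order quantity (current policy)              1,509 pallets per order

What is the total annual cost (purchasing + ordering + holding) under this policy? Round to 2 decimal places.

$2,370,936.02

Annual ordering cost = (D/Q)·S = (22,200/1,509) × 385 = $5,664.02
Annual holding cost  = (Q/2)·H = (1,509/2) × 16 = $12,072.00
Purchase cost = D·C = 22,200 × 106 = $2,353,200.00
Total = $5,664.02 + $12,072.00 + $2,353,200.00 = $2,370,936.02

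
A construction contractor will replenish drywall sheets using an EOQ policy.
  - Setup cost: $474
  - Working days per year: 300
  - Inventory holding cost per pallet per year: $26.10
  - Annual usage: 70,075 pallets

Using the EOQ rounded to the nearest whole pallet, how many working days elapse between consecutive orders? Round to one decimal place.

Q* = √(2·D·S / H) = √(2·70,075·474 / 26.1) = √2,545,252.9 ≈ 1,595.38 → Q = 1,595 pallets
Days between orders = 300 / (D/Q) = 300 / 43.934 ≈ 6.828

6.8 days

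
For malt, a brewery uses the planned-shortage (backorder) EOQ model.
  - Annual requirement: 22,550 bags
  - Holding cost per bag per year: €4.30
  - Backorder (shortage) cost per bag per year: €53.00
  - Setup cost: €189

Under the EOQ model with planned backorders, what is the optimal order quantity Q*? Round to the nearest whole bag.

1,464 bags

Basic EOQ = √(2·22,550·189/4.3) = 1,407.943
Backorder adjustment √((H+b)/b) = √((4.3+53)/53) = 1.0398
Q* = 1,407.943 × 1.0398 ≈ 1,463.94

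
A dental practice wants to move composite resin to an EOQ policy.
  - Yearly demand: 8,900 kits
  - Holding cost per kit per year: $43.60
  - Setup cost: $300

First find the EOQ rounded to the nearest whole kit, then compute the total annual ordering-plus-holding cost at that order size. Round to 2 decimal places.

Q* = √(2·D·S / H) = √(2·8,900·300 / 43.6) = √122,477.1 ≈ 349.97 → Q = 350 kits
Ordering: D/Q × S = 8,900/350 × $300 = $7,628.57
Holding:  Q/2 × H = 350/2 × $43.6 = $7,630.00
Total = $7,628.57 + $7,630.00 = $15,258.57

$15,258.57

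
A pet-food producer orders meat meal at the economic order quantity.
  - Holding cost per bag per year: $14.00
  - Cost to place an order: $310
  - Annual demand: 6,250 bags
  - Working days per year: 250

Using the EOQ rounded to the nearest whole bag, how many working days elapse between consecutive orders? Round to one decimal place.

Q* = √(2·D·S / H) = √(2·6,250·310 / 14) = √276,785.7 ≈ 526.10 → Q = 526 bags
T = Q/D × 250 days = 526/6,250 × 250 = 21.040 days

21.0 days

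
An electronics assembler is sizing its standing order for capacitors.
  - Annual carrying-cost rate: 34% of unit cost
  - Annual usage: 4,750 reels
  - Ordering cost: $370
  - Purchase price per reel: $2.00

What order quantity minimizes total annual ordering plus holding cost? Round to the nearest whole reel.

2,274 reels

H = i·C = 0.34 × $2 = $0.6800 per reel-year
Q* = √(2·D·S / H) = √(2·4,750·370 / 0.68) = √5,169,117.6 ≈ 2,273.57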